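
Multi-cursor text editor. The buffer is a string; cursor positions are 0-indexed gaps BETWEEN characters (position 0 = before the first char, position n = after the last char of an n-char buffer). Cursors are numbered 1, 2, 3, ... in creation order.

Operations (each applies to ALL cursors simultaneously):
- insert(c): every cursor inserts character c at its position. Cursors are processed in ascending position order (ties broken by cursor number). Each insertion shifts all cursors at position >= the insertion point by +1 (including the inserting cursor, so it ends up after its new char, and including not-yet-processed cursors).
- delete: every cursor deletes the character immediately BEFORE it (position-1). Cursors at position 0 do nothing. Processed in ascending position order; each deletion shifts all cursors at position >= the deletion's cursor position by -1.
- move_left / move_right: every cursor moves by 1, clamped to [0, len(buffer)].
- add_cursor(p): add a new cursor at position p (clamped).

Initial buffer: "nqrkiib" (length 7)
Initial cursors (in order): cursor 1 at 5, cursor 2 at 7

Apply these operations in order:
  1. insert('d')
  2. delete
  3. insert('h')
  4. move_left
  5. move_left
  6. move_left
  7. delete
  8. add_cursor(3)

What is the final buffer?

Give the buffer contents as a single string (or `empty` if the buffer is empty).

After op 1 (insert('d')): buffer="nqrkidibd" (len 9), cursors c1@6 c2@9, authorship .....1..2
After op 2 (delete): buffer="nqrkiib" (len 7), cursors c1@5 c2@7, authorship .......
After op 3 (insert('h')): buffer="nqrkihibh" (len 9), cursors c1@6 c2@9, authorship .....1..2
After op 4 (move_left): buffer="nqrkihibh" (len 9), cursors c1@5 c2@8, authorship .....1..2
After op 5 (move_left): buffer="nqrkihibh" (len 9), cursors c1@4 c2@7, authorship .....1..2
After op 6 (move_left): buffer="nqrkihibh" (len 9), cursors c1@3 c2@6, authorship .....1..2
After op 7 (delete): buffer="nqkiibh" (len 7), cursors c1@2 c2@4, authorship ......2
After op 8 (add_cursor(3)): buffer="nqkiibh" (len 7), cursors c1@2 c3@3 c2@4, authorship ......2

Answer: nqkiibh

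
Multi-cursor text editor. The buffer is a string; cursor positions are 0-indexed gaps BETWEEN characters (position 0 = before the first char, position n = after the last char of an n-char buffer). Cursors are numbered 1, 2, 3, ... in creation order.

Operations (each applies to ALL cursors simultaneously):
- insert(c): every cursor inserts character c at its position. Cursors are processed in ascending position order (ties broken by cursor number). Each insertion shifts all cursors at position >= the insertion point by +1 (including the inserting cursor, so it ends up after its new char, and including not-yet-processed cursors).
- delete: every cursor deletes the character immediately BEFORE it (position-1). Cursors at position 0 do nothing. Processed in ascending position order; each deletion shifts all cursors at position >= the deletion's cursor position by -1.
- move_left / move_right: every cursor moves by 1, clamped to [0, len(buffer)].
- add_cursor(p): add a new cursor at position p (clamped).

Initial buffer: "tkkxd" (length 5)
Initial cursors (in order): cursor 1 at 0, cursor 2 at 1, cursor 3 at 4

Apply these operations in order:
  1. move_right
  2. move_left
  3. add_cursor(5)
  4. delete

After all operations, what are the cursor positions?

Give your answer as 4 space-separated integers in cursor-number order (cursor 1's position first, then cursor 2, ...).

After op 1 (move_right): buffer="tkkxd" (len 5), cursors c1@1 c2@2 c3@5, authorship .....
After op 2 (move_left): buffer="tkkxd" (len 5), cursors c1@0 c2@1 c3@4, authorship .....
After op 3 (add_cursor(5)): buffer="tkkxd" (len 5), cursors c1@0 c2@1 c3@4 c4@5, authorship .....
After op 4 (delete): buffer="kk" (len 2), cursors c1@0 c2@0 c3@2 c4@2, authorship ..

Answer: 0 0 2 2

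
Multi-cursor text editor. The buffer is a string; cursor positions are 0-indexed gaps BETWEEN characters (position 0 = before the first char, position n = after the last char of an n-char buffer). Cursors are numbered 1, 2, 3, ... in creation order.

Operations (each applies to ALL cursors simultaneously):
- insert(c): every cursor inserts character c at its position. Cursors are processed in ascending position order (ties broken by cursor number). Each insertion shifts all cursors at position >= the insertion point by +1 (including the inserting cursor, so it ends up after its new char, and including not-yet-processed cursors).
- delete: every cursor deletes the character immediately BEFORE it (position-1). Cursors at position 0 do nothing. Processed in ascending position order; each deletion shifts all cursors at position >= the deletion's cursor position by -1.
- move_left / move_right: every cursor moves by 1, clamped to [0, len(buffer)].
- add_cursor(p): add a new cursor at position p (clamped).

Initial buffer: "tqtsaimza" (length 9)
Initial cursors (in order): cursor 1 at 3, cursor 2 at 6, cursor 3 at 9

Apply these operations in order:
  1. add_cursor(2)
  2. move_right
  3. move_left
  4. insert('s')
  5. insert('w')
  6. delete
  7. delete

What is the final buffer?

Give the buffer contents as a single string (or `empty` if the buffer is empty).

Answer: tqtsaimza

Derivation:
After op 1 (add_cursor(2)): buffer="tqtsaimza" (len 9), cursors c4@2 c1@3 c2@6 c3@9, authorship .........
After op 2 (move_right): buffer="tqtsaimza" (len 9), cursors c4@3 c1@4 c2@7 c3@9, authorship .........
After op 3 (move_left): buffer="tqtsaimza" (len 9), cursors c4@2 c1@3 c2@6 c3@8, authorship .........
After op 4 (insert('s')): buffer="tqstssaismzsa" (len 13), cursors c4@3 c1@5 c2@9 c3@12, authorship ..4.1...2..3.
After op 5 (insert('w')): buffer="tqswtswsaiswmzswa" (len 17), cursors c4@4 c1@7 c2@12 c3@16, authorship ..44.11...22..33.
After op 6 (delete): buffer="tqstssaismzsa" (len 13), cursors c4@3 c1@5 c2@9 c3@12, authorship ..4.1...2..3.
After op 7 (delete): buffer="tqtsaimza" (len 9), cursors c4@2 c1@3 c2@6 c3@8, authorship .........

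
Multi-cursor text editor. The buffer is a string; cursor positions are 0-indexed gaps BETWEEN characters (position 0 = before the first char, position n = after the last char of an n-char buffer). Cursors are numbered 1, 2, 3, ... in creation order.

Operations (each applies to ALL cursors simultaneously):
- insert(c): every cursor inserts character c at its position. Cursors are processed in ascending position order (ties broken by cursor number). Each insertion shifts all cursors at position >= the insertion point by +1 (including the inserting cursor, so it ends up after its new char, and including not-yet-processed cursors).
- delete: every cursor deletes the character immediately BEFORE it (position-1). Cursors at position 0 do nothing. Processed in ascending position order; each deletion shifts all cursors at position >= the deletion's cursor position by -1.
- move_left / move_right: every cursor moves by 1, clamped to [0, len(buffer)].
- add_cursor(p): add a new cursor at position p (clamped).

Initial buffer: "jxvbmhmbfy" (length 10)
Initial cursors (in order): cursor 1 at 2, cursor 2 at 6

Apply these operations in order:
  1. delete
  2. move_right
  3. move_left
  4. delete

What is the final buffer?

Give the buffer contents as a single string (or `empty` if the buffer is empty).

After op 1 (delete): buffer="jvbmmbfy" (len 8), cursors c1@1 c2@4, authorship ........
After op 2 (move_right): buffer="jvbmmbfy" (len 8), cursors c1@2 c2@5, authorship ........
After op 3 (move_left): buffer="jvbmmbfy" (len 8), cursors c1@1 c2@4, authorship ........
After op 4 (delete): buffer="vbmbfy" (len 6), cursors c1@0 c2@2, authorship ......

Answer: vbmbfy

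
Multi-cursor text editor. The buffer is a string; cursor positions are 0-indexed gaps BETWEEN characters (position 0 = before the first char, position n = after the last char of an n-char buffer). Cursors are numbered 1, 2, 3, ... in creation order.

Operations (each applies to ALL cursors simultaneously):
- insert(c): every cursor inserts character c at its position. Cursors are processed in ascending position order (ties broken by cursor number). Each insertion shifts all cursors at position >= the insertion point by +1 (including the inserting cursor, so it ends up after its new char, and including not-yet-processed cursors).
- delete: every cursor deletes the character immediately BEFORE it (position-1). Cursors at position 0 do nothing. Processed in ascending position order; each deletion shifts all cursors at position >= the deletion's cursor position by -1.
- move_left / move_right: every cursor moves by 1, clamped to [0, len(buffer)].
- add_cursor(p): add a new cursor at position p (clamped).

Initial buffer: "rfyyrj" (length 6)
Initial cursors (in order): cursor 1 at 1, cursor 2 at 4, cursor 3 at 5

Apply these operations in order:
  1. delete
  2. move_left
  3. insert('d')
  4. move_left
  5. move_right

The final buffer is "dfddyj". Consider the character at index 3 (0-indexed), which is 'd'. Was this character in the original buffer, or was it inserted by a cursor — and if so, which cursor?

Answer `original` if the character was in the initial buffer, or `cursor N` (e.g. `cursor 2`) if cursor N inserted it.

Answer: cursor 3

Derivation:
After op 1 (delete): buffer="fyj" (len 3), cursors c1@0 c2@2 c3@2, authorship ...
After op 2 (move_left): buffer="fyj" (len 3), cursors c1@0 c2@1 c3@1, authorship ...
After op 3 (insert('d')): buffer="dfddyj" (len 6), cursors c1@1 c2@4 c3@4, authorship 1.23..
After op 4 (move_left): buffer="dfddyj" (len 6), cursors c1@0 c2@3 c3@3, authorship 1.23..
After op 5 (move_right): buffer="dfddyj" (len 6), cursors c1@1 c2@4 c3@4, authorship 1.23..
Authorship (.=original, N=cursor N): 1 . 2 3 . .
Index 3: author = 3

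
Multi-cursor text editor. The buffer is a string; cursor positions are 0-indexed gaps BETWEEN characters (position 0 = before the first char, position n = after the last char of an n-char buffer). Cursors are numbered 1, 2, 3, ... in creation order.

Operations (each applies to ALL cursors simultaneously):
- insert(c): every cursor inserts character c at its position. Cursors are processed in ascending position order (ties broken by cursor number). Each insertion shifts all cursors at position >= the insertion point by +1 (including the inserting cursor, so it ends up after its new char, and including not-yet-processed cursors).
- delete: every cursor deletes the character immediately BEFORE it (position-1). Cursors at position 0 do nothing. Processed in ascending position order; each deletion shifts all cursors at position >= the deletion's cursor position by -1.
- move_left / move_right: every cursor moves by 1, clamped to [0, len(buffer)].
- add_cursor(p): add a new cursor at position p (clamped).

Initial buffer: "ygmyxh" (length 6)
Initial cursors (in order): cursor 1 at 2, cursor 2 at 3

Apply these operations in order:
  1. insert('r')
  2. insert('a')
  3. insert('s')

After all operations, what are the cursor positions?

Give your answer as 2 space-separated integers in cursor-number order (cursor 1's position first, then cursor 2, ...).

After op 1 (insert('r')): buffer="ygrmryxh" (len 8), cursors c1@3 c2@5, authorship ..1.2...
After op 2 (insert('a')): buffer="ygramrayxh" (len 10), cursors c1@4 c2@7, authorship ..11.22...
After op 3 (insert('s')): buffer="ygrasmrasyxh" (len 12), cursors c1@5 c2@9, authorship ..111.222...

Answer: 5 9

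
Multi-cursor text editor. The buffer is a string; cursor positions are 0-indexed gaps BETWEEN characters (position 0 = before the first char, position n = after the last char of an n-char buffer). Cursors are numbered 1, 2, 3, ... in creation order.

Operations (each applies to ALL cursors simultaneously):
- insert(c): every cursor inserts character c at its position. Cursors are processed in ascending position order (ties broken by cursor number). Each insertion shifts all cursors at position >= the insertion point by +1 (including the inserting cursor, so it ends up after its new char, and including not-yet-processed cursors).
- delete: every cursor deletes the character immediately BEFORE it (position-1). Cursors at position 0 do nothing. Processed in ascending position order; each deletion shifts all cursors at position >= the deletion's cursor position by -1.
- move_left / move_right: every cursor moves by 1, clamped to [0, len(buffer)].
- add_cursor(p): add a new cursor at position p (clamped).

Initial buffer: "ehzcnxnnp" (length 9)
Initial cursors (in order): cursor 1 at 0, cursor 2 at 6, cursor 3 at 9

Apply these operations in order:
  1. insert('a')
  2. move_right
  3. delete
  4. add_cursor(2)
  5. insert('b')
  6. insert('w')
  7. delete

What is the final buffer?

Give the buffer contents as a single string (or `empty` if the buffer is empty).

After op 1 (insert('a')): buffer="aehzcnxannpa" (len 12), cursors c1@1 c2@8 c3@12, authorship 1......2...3
After op 2 (move_right): buffer="aehzcnxannpa" (len 12), cursors c1@2 c2@9 c3@12, authorship 1......2...3
After op 3 (delete): buffer="ahzcnxanp" (len 9), cursors c1@1 c2@7 c3@9, authorship 1.....2..
After op 4 (add_cursor(2)): buffer="ahzcnxanp" (len 9), cursors c1@1 c4@2 c2@7 c3@9, authorship 1.....2..
After op 5 (insert('b')): buffer="abhbzcnxabnpb" (len 13), cursors c1@2 c4@4 c2@10 c3@13, authorship 11.4....22..3
After op 6 (insert('w')): buffer="abwhbwzcnxabwnpbw" (len 17), cursors c1@3 c4@6 c2@13 c3@17, authorship 111.44....222..33
After op 7 (delete): buffer="abhbzcnxabnpb" (len 13), cursors c1@2 c4@4 c2@10 c3@13, authorship 11.4....22..3

Answer: abhbzcnxabnpb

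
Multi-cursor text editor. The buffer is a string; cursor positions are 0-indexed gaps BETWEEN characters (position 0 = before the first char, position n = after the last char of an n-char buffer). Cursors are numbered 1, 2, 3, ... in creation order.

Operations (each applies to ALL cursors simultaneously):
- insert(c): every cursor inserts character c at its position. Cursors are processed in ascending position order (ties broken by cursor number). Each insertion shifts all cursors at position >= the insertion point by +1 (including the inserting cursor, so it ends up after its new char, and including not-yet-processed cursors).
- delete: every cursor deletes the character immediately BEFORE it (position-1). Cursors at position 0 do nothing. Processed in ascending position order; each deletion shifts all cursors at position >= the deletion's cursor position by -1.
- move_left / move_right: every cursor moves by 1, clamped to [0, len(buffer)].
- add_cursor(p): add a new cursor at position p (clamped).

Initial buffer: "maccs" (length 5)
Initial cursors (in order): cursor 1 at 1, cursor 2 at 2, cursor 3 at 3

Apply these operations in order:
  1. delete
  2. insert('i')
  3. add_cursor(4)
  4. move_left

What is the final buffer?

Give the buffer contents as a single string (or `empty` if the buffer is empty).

Answer: iiics

Derivation:
After op 1 (delete): buffer="cs" (len 2), cursors c1@0 c2@0 c3@0, authorship ..
After op 2 (insert('i')): buffer="iiics" (len 5), cursors c1@3 c2@3 c3@3, authorship 123..
After op 3 (add_cursor(4)): buffer="iiics" (len 5), cursors c1@3 c2@3 c3@3 c4@4, authorship 123..
After op 4 (move_left): buffer="iiics" (len 5), cursors c1@2 c2@2 c3@2 c4@3, authorship 123..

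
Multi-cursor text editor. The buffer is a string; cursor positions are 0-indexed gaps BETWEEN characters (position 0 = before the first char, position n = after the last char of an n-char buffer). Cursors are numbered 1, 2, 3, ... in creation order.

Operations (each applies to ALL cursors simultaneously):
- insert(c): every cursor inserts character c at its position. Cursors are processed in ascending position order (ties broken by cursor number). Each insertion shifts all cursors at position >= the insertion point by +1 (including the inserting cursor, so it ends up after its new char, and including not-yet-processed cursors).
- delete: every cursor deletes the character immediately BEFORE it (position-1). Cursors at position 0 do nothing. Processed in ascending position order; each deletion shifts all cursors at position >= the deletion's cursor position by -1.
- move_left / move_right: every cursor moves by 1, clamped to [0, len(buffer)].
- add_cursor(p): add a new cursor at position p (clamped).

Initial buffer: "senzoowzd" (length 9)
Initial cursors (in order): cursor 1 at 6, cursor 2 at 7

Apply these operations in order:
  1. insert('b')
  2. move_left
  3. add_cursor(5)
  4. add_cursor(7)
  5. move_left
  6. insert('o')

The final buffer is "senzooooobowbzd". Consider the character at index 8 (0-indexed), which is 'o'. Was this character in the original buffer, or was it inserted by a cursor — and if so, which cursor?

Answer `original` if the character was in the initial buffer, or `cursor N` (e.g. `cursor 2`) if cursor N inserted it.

Answer: cursor 4

Derivation:
After op 1 (insert('b')): buffer="senzoobwbzd" (len 11), cursors c1@7 c2@9, authorship ......1.2..
After op 2 (move_left): buffer="senzoobwbzd" (len 11), cursors c1@6 c2@8, authorship ......1.2..
After op 3 (add_cursor(5)): buffer="senzoobwbzd" (len 11), cursors c3@5 c1@6 c2@8, authorship ......1.2..
After op 4 (add_cursor(7)): buffer="senzoobwbzd" (len 11), cursors c3@5 c1@6 c4@7 c2@8, authorship ......1.2..
After op 5 (move_left): buffer="senzoobwbzd" (len 11), cursors c3@4 c1@5 c4@6 c2@7, authorship ......1.2..
After op 6 (insert('o')): buffer="senzooooobowbzd" (len 15), cursors c3@5 c1@7 c4@9 c2@11, authorship ....3.1.412.2..
Authorship (.=original, N=cursor N): . . . . 3 . 1 . 4 1 2 . 2 . .
Index 8: author = 4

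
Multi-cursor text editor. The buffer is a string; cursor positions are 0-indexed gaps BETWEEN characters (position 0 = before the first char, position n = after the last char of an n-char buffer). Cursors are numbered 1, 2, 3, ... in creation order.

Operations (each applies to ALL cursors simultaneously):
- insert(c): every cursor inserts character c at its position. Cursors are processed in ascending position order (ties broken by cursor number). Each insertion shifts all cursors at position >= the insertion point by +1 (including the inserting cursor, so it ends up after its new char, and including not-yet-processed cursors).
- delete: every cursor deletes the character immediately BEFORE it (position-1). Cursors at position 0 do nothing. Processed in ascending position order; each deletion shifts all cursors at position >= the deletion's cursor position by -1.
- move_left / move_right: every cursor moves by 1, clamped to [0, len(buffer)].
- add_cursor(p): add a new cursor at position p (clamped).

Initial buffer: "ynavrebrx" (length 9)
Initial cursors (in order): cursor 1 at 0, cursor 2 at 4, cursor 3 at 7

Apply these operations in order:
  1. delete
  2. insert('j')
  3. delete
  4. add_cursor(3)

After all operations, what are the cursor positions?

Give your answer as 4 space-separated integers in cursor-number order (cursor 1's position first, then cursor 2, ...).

After op 1 (delete): buffer="ynarerx" (len 7), cursors c1@0 c2@3 c3@5, authorship .......
After op 2 (insert('j')): buffer="jynajrejrx" (len 10), cursors c1@1 c2@5 c3@8, authorship 1...2..3..
After op 3 (delete): buffer="ynarerx" (len 7), cursors c1@0 c2@3 c3@5, authorship .......
After op 4 (add_cursor(3)): buffer="ynarerx" (len 7), cursors c1@0 c2@3 c4@3 c3@5, authorship .......

Answer: 0 3 5 3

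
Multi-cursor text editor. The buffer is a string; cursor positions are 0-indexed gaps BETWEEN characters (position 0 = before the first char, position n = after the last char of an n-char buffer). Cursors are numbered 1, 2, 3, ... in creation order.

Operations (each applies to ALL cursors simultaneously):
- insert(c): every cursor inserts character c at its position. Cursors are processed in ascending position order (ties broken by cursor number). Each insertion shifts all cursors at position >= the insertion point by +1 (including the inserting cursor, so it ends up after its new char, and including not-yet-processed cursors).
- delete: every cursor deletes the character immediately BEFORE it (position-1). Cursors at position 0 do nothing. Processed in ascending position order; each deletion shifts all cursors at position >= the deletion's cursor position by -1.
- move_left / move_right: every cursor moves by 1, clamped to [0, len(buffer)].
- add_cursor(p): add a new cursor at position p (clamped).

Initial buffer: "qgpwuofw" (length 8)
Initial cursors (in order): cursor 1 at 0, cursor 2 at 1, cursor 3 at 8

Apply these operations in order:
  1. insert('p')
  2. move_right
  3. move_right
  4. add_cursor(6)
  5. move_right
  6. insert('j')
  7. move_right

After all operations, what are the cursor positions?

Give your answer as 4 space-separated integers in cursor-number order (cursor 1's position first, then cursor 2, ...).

After op 1 (insert('p')): buffer="pqpgpwuofwp" (len 11), cursors c1@1 c2@3 c3@11, authorship 1.2.......3
After op 2 (move_right): buffer="pqpgpwuofwp" (len 11), cursors c1@2 c2@4 c3@11, authorship 1.2.......3
After op 3 (move_right): buffer="pqpgpwuofwp" (len 11), cursors c1@3 c2@5 c3@11, authorship 1.2.......3
After op 4 (add_cursor(6)): buffer="pqpgpwuofwp" (len 11), cursors c1@3 c2@5 c4@6 c3@11, authorship 1.2.......3
After op 5 (move_right): buffer="pqpgpwuofwp" (len 11), cursors c1@4 c2@6 c4@7 c3@11, authorship 1.2.......3
After op 6 (insert('j')): buffer="pqpgjpwjujofwpj" (len 15), cursors c1@5 c2@8 c4@10 c3@15, authorship 1.2.1..2.4...33
After op 7 (move_right): buffer="pqpgjpwjujofwpj" (len 15), cursors c1@6 c2@9 c4@11 c3@15, authorship 1.2.1..2.4...33

Answer: 6 9 15 11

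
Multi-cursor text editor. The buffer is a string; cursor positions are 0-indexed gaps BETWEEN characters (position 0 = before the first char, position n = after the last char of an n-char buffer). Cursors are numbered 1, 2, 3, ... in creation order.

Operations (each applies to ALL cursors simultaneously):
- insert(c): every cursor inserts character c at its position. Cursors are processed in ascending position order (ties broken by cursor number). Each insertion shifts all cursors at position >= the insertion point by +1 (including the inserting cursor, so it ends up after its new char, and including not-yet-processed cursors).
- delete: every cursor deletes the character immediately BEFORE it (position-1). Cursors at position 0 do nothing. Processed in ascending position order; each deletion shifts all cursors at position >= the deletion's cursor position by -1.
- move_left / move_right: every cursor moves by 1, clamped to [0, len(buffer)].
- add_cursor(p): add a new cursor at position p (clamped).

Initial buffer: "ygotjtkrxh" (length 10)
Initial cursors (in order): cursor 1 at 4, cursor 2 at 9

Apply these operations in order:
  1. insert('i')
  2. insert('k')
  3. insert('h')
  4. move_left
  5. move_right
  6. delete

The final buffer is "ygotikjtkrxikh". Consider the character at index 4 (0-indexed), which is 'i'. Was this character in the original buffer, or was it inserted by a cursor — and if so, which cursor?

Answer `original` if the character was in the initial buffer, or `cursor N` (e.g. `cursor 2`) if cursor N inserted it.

After op 1 (insert('i')): buffer="ygotijtkrxih" (len 12), cursors c1@5 c2@11, authorship ....1.....2.
After op 2 (insert('k')): buffer="ygotikjtkrxikh" (len 14), cursors c1@6 c2@13, authorship ....11.....22.
After op 3 (insert('h')): buffer="ygotikhjtkrxikhh" (len 16), cursors c1@7 c2@15, authorship ....111.....222.
After op 4 (move_left): buffer="ygotikhjtkrxikhh" (len 16), cursors c1@6 c2@14, authorship ....111.....222.
After op 5 (move_right): buffer="ygotikhjtkrxikhh" (len 16), cursors c1@7 c2@15, authorship ....111.....222.
After op 6 (delete): buffer="ygotikjtkrxikh" (len 14), cursors c1@6 c2@13, authorship ....11.....22.
Authorship (.=original, N=cursor N): . . . . 1 1 . . . . . 2 2 .
Index 4: author = 1

Answer: cursor 1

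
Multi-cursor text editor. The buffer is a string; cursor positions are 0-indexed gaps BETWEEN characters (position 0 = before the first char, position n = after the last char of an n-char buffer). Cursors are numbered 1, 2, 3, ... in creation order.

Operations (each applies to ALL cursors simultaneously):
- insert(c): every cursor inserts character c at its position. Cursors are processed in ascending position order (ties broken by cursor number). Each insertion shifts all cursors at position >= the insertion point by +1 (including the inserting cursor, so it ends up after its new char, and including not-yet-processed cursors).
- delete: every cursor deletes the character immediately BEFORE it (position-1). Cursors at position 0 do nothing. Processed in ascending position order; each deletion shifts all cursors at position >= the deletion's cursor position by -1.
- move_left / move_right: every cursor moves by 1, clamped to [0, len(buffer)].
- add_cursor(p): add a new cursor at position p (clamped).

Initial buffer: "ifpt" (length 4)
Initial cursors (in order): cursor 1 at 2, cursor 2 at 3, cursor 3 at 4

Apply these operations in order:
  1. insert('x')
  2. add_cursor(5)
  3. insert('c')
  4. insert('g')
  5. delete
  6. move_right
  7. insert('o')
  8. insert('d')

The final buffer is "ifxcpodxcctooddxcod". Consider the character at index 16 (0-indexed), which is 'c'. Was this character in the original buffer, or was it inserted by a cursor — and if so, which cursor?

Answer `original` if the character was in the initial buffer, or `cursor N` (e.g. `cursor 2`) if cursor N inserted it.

Answer: cursor 3

Derivation:
After op 1 (insert('x')): buffer="ifxpxtx" (len 7), cursors c1@3 c2@5 c3@7, authorship ..1.2.3
After op 2 (add_cursor(5)): buffer="ifxpxtx" (len 7), cursors c1@3 c2@5 c4@5 c3@7, authorship ..1.2.3
After op 3 (insert('c')): buffer="ifxcpxcctxc" (len 11), cursors c1@4 c2@8 c4@8 c3@11, authorship ..11.224.33
After op 4 (insert('g')): buffer="ifxcgpxccggtxcg" (len 15), cursors c1@5 c2@11 c4@11 c3@15, authorship ..111.22424.333
After op 5 (delete): buffer="ifxcpxcctxc" (len 11), cursors c1@4 c2@8 c4@8 c3@11, authorship ..11.224.33
After op 6 (move_right): buffer="ifxcpxcctxc" (len 11), cursors c1@5 c2@9 c4@9 c3@11, authorship ..11.224.33
After op 7 (insert('o')): buffer="ifxcpoxcctooxco" (len 15), cursors c1@6 c2@12 c4@12 c3@15, authorship ..11.1224.24333
After op 8 (insert('d')): buffer="ifxcpodxcctooddxcod" (len 19), cursors c1@7 c2@15 c4@15 c3@19, authorship ..11.11224.24243333
Authorship (.=original, N=cursor N): . . 1 1 . 1 1 2 2 4 . 2 4 2 4 3 3 3 3
Index 16: author = 3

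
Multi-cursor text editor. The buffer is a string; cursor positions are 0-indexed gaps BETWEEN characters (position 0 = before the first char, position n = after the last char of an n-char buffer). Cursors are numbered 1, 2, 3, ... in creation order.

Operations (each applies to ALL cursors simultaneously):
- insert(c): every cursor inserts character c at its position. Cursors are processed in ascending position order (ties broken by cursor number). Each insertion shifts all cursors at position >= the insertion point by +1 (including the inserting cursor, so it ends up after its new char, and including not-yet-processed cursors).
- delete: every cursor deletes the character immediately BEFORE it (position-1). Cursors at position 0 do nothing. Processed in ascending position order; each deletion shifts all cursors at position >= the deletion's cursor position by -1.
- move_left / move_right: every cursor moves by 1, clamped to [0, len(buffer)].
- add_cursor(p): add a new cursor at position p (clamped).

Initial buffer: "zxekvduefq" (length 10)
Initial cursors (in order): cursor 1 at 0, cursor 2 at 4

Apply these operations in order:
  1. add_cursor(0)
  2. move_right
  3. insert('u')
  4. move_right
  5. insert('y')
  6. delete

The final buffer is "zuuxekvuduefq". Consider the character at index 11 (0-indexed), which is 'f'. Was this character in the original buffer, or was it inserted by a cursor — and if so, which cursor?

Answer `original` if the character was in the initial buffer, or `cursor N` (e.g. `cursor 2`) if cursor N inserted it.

Answer: original

Derivation:
After op 1 (add_cursor(0)): buffer="zxekvduefq" (len 10), cursors c1@0 c3@0 c2@4, authorship ..........
After op 2 (move_right): buffer="zxekvduefq" (len 10), cursors c1@1 c3@1 c2@5, authorship ..........
After op 3 (insert('u')): buffer="zuuxekvuduefq" (len 13), cursors c1@3 c3@3 c2@8, authorship .13....2.....
After op 4 (move_right): buffer="zuuxekvuduefq" (len 13), cursors c1@4 c3@4 c2@9, authorship .13....2.....
After op 5 (insert('y')): buffer="zuuxyyekvudyuefq" (len 16), cursors c1@6 c3@6 c2@12, authorship .13.13...2.2....
After op 6 (delete): buffer="zuuxekvuduefq" (len 13), cursors c1@4 c3@4 c2@9, authorship .13....2.....
Authorship (.=original, N=cursor N): . 1 3 . . . . 2 . . . . .
Index 11: author = original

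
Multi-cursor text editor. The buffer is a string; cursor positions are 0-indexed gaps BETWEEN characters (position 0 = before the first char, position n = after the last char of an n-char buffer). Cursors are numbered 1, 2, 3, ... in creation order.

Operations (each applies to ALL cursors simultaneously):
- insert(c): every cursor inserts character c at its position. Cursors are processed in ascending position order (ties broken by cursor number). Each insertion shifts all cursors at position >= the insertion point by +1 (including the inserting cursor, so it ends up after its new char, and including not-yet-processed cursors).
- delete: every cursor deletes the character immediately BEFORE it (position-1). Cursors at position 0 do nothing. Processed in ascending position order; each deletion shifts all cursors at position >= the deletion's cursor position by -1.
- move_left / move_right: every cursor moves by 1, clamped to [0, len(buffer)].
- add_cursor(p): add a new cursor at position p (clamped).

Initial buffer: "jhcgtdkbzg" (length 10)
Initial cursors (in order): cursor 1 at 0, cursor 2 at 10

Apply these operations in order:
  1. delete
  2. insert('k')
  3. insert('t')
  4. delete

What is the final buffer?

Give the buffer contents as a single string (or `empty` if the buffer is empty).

After op 1 (delete): buffer="jhcgtdkbz" (len 9), cursors c1@0 c2@9, authorship .........
After op 2 (insert('k')): buffer="kjhcgtdkbzk" (len 11), cursors c1@1 c2@11, authorship 1.........2
After op 3 (insert('t')): buffer="ktjhcgtdkbzkt" (len 13), cursors c1@2 c2@13, authorship 11.........22
After op 4 (delete): buffer="kjhcgtdkbzk" (len 11), cursors c1@1 c2@11, authorship 1.........2

Answer: kjhcgtdkbzk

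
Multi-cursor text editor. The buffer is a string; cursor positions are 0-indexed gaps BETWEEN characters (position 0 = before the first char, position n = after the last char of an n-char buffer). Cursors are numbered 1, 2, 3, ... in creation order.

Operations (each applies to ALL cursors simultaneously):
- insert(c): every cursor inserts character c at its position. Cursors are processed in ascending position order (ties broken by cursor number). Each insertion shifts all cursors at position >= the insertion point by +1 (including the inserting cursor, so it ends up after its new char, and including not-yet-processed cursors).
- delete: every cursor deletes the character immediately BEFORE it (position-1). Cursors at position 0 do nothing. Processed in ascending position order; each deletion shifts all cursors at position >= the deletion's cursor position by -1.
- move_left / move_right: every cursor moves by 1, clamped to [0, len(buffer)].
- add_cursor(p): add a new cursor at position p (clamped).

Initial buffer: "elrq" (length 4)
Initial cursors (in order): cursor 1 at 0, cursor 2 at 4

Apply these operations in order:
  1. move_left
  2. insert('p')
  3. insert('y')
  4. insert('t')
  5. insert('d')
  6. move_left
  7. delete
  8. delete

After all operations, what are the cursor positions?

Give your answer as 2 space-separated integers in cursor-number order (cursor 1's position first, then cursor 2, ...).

Answer: 1 6

Derivation:
After op 1 (move_left): buffer="elrq" (len 4), cursors c1@0 c2@3, authorship ....
After op 2 (insert('p')): buffer="pelrpq" (len 6), cursors c1@1 c2@5, authorship 1...2.
After op 3 (insert('y')): buffer="pyelrpyq" (len 8), cursors c1@2 c2@7, authorship 11...22.
After op 4 (insert('t')): buffer="pytelrpytq" (len 10), cursors c1@3 c2@9, authorship 111...222.
After op 5 (insert('d')): buffer="pytdelrpytdq" (len 12), cursors c1@4 c2@11, authorship 1111...2222.
After op 6 (move_left): buffer="pytdelrpytdq" (len 12), cursors c1@3 c2@10, authorship 1111...2222.
After op 7 (delete): buffer="pydelrpydq" (len 10), cursors c1@2 c2@8, authorship 111...222.
After op 8 (delete): buffer="pdelrpdq" (len 8), cursors c1@1 c2@6, authorship 11...22.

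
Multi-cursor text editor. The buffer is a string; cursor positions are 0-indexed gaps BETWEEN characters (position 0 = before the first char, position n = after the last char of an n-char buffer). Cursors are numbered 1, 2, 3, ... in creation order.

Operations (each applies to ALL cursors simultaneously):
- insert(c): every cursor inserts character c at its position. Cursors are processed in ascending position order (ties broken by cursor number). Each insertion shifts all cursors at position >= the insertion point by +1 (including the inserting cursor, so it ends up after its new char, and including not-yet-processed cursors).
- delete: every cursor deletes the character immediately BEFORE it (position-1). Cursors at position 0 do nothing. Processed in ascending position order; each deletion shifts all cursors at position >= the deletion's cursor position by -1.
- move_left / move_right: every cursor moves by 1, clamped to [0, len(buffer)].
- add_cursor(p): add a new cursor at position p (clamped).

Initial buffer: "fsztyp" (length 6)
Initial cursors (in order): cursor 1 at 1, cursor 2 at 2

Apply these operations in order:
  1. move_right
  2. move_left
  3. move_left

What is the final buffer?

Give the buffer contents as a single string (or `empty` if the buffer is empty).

After op 1 (move_right): buffer="fsztyp" (len 6), cursors c1@2 c2@3, authorship ......
After op 2 (move_left): buffer="fsztyp" (len 6), cursors c1@1 c2@2, authorship ......
After op 3 (move_left): buffer="fsztyp" (len 6), cursors c1@0 c2@1, authorship ......

Answer: fsztyp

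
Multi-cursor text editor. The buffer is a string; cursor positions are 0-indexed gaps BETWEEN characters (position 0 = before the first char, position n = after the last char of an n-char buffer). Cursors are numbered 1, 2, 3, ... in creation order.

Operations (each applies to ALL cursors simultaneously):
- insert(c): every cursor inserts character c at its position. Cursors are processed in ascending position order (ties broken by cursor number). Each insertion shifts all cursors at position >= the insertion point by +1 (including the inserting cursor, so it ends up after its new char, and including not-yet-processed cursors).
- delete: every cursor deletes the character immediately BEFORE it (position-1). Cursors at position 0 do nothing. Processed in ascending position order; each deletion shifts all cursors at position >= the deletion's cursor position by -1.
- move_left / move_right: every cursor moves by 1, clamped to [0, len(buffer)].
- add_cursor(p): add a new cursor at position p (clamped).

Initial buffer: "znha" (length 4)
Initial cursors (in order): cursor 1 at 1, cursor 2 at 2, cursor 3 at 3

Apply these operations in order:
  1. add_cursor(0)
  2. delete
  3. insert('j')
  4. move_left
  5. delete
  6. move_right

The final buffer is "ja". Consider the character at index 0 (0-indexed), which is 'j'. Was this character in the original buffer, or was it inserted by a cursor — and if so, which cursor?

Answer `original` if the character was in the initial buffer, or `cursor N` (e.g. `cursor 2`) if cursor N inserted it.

Answer: cursor 4

Derivation:
After op 1 (add_cursor(0)): buffer="znha" (len 4), cursors c4@0 c1@1 c2@2 c3@3, authorship ....
After op 2 (delete): buffer="a" (len 1), cursors c1@0 c2@0 c3@0 c4@0, authorship .
After op 3 (insert('j')): buffer="jjjja" (len 5), cursors c1@4 c2@4 c3@4 c4@4, authorship 1234.
After op 4 (move_left): buffer="jjjja" (len 5), cursors c1@3 c2@3 c3@3 c4@3, authorship 1234.
After op 5 (delete): buffer="ja" (len 2), cursors c1@0 c2@0 c3@0 c4@0, authorship 4.
After op 6 (move_right): buffer="ja" (len 2), cursors c1@1 c2@1 c3@1 c4@1, authorship 4.
Authorship (.=original, N=cursor N): 4 .
Index 0: author = 4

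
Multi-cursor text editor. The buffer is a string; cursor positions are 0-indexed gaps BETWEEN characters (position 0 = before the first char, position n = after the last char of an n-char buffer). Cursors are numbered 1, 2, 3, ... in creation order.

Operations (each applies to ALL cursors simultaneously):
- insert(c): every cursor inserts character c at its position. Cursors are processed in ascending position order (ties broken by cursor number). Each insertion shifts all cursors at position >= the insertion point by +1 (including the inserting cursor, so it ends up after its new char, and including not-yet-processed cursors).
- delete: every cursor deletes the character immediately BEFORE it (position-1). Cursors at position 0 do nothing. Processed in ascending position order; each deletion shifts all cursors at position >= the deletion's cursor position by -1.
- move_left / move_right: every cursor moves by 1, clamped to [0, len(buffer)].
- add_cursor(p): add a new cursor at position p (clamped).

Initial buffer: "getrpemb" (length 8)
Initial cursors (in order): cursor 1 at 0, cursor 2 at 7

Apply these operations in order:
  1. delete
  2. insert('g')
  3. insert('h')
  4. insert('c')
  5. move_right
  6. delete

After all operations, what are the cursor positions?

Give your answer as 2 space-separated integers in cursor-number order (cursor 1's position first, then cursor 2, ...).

After op 1 (delete): buffer="getrpeb" (len 7), cursors c1@0 c2@6, authorship .......
After op 2 (insert('g')): buffer="ggetrpegb" (len 9), cursors c1@1 c2@8, authorship 1......2.
After op 3 (insert('h')): buffer="ghgetrpeghb" (len 11), cursors c1@2 c2@10, authorship 11......22.
After op 4 (insert('c')): buffer="ghcgetrpeghcb" (len 13), cursors c1@3 c2@12, authorship 111......222.
After op 5 (move_right): buffer="ghcgetrpeghcb" (len 13), cursors c1@4 c2@13, authorship 111......222.
After op 6 (delete): buffer="ghcetrpeghc" (len 11), cursors c1@3 c2@11, authorship 111.....222

Answer: 3 11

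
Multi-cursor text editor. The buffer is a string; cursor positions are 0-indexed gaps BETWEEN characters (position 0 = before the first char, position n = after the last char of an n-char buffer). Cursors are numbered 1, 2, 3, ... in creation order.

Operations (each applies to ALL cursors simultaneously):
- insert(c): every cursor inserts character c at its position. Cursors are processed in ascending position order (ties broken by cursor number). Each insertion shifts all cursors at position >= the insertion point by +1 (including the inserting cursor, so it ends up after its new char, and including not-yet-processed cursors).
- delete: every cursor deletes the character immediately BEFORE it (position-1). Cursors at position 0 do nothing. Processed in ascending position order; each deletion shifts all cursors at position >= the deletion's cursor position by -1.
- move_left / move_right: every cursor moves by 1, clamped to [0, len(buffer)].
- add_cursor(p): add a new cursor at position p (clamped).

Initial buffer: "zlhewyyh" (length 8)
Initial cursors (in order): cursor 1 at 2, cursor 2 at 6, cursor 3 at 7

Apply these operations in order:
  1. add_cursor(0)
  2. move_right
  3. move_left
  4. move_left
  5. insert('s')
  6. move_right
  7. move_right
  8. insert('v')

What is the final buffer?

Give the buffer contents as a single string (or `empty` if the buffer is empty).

Answer: szsvlhvewsysvyhv

Derivation:
After op 1 (add_cursor(0)): buffer="zlhewyyh" (len 8), cursors c4@0 c1@2 c2@6 c3@7, authorship ........
After op 2 (move_right): buffer="zlhewyyh" (len 8), cursors c4@1 c1@3 c2@7 c3@8, authorship ........
After op 3 (move_left): buffer="zlhewyyh" (len 8), cursors c4@0 c1@2 c2@6 c3@7, authorship ........
After op 4 (move_left): buffer="zlhewyyh" (len 8), cursors c4@0 c1@1 c2@5 c3@6, authorship ........
After op 5 (insert('s')): buffer="szslhewsysyh" (len 12), cursors c4@1 c1@3 c2@8 c3@10, authorship 4.1....2.3..
After op 6 (move_right): buffer="szslhewsysyh" (len 12), cursors c4@2 c1@4 c2@9 c3@11, authorship 4.1....2.3..
After op 7 (move_right): buffer="szslhewsysyh" (len 12), cursors c4@3 c1@5 c2@10 c3@12, authorship 4.1....2.3..
After op 8 (insert('v')): buffer="szsvlhvewsysvyhv" (len 16), cursors c4@4 c1@7 c2@13 c3@16, authorship 4.14..1..2.32..3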